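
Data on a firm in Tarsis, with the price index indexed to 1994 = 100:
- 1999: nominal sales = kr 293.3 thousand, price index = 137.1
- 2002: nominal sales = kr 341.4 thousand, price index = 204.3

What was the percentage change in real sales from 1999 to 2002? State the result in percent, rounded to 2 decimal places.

-21.89%

Deflate each year: 1999 → 293.3/1.371 = 213.93; 2002 → 341.4/2.043 = 167.11.
So real sales changed by 167.11/213.93 − 1 = -0.2189, i.e. -21.89%.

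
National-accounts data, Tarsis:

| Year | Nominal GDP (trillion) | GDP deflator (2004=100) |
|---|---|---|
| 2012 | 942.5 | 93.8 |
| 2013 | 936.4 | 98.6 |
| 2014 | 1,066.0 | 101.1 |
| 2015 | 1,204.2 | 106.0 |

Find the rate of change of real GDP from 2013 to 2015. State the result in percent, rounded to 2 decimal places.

19.62%

Real GDP 2013 = 936.4/0.986 = 949.70.
Real GDP 2015 = 1204.2/1.060 = 1136.04.
Change = 1136.04/949.70 − 1 = 0.1962.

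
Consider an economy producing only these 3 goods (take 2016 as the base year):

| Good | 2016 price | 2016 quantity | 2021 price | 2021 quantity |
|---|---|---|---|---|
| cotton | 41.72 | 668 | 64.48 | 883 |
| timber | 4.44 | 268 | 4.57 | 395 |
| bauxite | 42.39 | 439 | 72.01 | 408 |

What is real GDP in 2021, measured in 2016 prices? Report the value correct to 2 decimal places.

Real GDP 2021 = Σ (p_2016 × q_2021) = 41.72·883 + 4.44·395 + 42.39·408 = 55887.68.

55887.68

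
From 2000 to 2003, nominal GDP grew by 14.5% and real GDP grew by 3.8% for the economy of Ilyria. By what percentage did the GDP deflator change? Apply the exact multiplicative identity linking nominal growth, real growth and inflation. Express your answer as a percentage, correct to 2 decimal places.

(1 + g_nom) = (1 + g_real)(1 + π), so π = 1.1450 / 1.0380 − 1 = 0.10308.

10.31%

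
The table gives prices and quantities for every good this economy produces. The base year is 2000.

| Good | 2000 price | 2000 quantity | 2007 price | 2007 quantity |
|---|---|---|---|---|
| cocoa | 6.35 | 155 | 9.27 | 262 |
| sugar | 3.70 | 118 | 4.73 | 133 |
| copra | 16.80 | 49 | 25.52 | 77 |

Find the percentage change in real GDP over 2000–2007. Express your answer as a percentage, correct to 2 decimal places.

Real GDP 2000 = Nominal GDP 2000 = 6.35·155 + 3.70·118 + 16.80·49 = 2244.05.
Real GDP 2007 (at 2000 prices) = 6.35·262 + 3.70·133 + 16.80·77 = 3449.40.
Real growth = 3449.40/2244.05 − 1 = 0.5371.

53.71%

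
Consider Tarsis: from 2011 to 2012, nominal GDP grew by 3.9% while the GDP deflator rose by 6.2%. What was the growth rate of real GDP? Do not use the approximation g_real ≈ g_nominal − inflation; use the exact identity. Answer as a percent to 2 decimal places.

-2.17%

(1 + g_nom) = (1 + g_real)(1 + π), so g_real = 1.0390 / 1.0620 − 1 = -0.02166.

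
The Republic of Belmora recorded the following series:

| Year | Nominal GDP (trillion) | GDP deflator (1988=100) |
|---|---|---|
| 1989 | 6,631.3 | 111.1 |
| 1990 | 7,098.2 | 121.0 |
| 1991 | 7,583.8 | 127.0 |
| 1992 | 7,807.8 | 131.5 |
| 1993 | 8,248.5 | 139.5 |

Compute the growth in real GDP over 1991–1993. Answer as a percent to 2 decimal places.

Real GDP 1991 = 7583.8/1.270 = 5971.50.
Real GDP 1993 = 8248.5/1.395 = 5912.90.
Change = 5912.90/5971.50 − 1 = -0.0098.

-0.98%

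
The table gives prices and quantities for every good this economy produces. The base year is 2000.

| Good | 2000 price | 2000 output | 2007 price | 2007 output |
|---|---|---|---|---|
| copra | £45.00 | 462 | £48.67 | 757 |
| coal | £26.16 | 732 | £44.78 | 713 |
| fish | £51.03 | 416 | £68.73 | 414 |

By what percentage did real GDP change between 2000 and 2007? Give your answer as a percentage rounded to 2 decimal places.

20.72%

Real GDP 2000 = Nominal GDP 2000 = 45.00·462 + 26.16·732 + 51.03·416 = 61167.60.
Real GDP 2007 (at 2000 prices) = 45.00·757 + 26.16·713 + 51.03·414 = 73843.50.
Real growth = 73843.50/61167.60 − 1 = 0.2072.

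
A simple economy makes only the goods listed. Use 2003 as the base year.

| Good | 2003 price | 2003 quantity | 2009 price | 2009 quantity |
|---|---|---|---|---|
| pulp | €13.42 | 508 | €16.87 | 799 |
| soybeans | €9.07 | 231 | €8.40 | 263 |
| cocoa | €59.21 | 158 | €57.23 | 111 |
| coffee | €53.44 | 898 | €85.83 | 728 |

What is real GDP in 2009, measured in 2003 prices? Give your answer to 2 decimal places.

€58584.62

Real GDP 2009 = Σ (p_2003 × q_2009) = 13.42·799 + 9.07·263 + 59.21·111 + 53.44·728 = 58584.62.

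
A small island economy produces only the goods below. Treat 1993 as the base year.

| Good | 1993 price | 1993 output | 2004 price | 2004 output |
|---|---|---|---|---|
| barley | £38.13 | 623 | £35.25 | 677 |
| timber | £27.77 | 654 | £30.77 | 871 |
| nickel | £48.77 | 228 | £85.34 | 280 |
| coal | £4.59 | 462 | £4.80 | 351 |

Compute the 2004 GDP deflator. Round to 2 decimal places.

116.82

Nominal GDP 2004 = 35.25·677 + 30.77·871 + 85.34·280 + 4.80·351 = 76244.92.
Real GDP 2004 (at 1993 prices) = 38.13·677 + 27.77·871 + 48.77·280 + 4.59·351 = 65268.37.
Deflator = Nominal/Real × 100 = 76244.92/65268.37 × 100 = 116.818.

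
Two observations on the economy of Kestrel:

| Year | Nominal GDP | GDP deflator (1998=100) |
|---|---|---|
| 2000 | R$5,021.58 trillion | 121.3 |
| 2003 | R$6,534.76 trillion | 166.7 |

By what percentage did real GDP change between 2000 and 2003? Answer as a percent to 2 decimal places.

-5.31%

Real GDP 2000 = 5021.58 / 1.213 = 4139.80.
Real GDP 2003 = 6534.76 / 1.667 = 3920.07.
Real growth = 3920.07 / 4139.80 − 1 = -0.0531.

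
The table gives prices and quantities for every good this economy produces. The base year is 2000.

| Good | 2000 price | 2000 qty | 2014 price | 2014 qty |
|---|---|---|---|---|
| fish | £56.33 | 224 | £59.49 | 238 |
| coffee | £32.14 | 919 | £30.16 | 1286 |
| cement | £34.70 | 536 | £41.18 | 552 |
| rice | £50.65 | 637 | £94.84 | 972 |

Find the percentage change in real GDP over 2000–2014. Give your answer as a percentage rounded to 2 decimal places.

32.37%

Real GDP 2000 = Nominal GDP 2000 = 56.33·224 + 32.14·919 + 34.70·536 + 50.65·637 = 93017.83.
Real GDP 2014 (at 2000 prices) = 56.33·238 + 32.14·1286 + 34.70·552 + 50.65·972 = 123124.78.
Real growth = 123124.78/93017.83 − 1 = 0.3237.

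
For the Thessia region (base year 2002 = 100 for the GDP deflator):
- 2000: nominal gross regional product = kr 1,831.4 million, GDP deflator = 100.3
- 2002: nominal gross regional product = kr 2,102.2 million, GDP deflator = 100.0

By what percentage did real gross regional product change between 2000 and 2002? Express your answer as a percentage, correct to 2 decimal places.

15.13%

Deflate each year: 2000 → 1831.4/1.003 = 1825.92; 2002 → 2102.2/1.000 = 2102.20.
So real gross regional product changed by 2102.20/1825.92 − 1 = 0.1513, i.e. 15.13%.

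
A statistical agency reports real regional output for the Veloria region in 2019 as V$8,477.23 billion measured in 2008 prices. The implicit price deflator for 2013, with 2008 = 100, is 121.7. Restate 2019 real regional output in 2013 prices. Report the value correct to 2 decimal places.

V$10,316.79 billion

Real regional output in 2013 prices = Real regional output in 2008 prices × (P_2013/P_2008) = 8477.23 × 1.217 = 10316.79.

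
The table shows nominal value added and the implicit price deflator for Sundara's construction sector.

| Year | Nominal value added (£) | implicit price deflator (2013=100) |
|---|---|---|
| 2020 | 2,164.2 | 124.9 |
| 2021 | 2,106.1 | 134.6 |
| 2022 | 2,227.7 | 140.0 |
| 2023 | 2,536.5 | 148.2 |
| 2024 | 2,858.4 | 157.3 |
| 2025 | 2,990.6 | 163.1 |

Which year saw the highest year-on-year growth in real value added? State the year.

2021: real = 2106.1/1.346 = 1564.71; growth vs 2020 (1732.75) = -9.70%.
2022: real = 2227.7/1.400 = 1591.21; growth vs 2021 (1564.71) = 1.69%.
2023: real = 2536.5/1.482 = 1711.54; growth vs 2022 (1591.21) = 7.56%.
2024: real = 2858.4/1.573 = 1817.16; growth vs 2023 (1711.54) = 6.17%.
2025: real = 2990.6/1.631 = 1833.60; growth vs 2024 (1817.16) = 0.90%.

2023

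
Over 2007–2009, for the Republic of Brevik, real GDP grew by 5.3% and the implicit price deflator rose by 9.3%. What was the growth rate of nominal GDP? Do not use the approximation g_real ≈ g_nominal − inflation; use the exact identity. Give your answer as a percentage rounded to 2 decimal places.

(1 + g_nom) = (1 + g_real)(1 + π) = 1.0530 × 1.0930 = 1.15093.

15.09%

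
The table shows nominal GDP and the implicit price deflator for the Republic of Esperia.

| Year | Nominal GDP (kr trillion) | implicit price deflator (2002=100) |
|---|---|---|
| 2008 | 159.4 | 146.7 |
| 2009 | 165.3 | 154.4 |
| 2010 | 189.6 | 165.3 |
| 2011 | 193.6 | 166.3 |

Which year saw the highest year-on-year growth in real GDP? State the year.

2009: real = 165.3/1.544 = 107.06; growth vs 2008 (108.66) = -1.47%.
2010: real = 189.6/1.653 = 114.70; growth vs 2009 (107.06) = 7.14%.
2011: real = 193.6/1.663 = 116.42; growth vs 2010 (114.70) = 1.50%.

2010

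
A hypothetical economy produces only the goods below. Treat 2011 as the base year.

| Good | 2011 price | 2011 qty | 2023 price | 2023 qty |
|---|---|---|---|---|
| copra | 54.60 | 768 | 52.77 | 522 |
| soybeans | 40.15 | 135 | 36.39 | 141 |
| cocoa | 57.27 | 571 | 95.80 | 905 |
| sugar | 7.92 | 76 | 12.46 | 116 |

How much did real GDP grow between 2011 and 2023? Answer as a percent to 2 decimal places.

Real GDP 2011 = Nominal GDP 2011 = 54.60·768 + 40.15·135 + 57.27·571 + 7.92·76 = 80656.14.
Real GDP 2023 (at 2011 prices) = 54.60·522 + 40.15·141 + 57.27·905 + 7.92·116 = 86910.42.
Real growth = 86910.42/80656.14 − 1 = 0.0775.

7.75%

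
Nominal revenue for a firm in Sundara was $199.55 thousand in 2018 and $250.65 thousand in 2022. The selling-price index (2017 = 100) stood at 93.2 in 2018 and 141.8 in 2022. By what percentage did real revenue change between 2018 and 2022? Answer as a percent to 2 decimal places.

-17.44%

Deflate each year: 2018 → 199.55/0.932 = 214.11; 2022 → 250.65/1.418 = 176.76.
So real revenue changed by 176.76/214.11 − 1 = -0.1744, i.e. -17.44%.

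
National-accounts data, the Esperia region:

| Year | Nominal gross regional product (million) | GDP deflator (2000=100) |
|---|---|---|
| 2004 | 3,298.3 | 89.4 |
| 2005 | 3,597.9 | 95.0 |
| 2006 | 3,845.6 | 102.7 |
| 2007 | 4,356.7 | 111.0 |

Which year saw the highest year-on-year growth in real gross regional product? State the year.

2005: real = 3597.9/0.950 = 3787.26; growth vs 2004 (3689.37) = 2.65%.
2006: real = 3845.6/1.027 = 3744.50; growth vs 2005 (3787.26) = -1.13%.
2007: real = 4356.7/1.110 = 3924.95; growth vs 2006 (3744.50) = 4.82%.

2007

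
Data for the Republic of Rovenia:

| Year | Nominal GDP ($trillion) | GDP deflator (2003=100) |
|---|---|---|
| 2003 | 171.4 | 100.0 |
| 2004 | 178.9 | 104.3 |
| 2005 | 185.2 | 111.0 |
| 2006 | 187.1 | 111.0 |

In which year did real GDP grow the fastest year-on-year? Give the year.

2004: real = 178.9/1.043 = 171.52; growth vs 2003 (171.40) = 0.07%.
2005: real = 185.2/1.110 = 166.85; growth vs 2004 (171.52) = -2.72%.
2006: real = 187.1/1.110 = 168.56; growth vs 2005 (166.85) = 1.02%.

2006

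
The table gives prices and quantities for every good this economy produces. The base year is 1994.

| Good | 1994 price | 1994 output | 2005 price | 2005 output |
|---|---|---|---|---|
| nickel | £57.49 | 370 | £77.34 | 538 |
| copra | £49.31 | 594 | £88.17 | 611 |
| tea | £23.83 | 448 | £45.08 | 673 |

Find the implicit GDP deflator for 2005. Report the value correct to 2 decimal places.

Nominal GDP 2005 = 77.34·538 + 88.17·611 + 45.08·673 = 125819.63.
Real GDP 2005 (at 1994 prices) = 57.49·538 + 49.31·611 + 23.83·673 = 77095.62.
Deflator = Nominal/Real × 100 = 125819.63/77095.62 × 100 = 163.199.

163.20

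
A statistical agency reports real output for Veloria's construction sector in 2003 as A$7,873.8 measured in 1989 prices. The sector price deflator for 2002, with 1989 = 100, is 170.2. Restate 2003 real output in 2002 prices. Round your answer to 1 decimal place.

Real output in 2002 prices = Real output in 1989 prices × (P_2002/P_1989) = 7873.8 × 1.702 = 13401.21.

A$13,401.2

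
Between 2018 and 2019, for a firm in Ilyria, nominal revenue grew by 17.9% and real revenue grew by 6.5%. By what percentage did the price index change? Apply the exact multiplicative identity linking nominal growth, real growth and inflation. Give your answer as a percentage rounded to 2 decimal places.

(1 + g_nom) = (1 + g_real)(1 + π), so π = 1.1790 / 1.0650 − 1 = 0.10704.

10.70%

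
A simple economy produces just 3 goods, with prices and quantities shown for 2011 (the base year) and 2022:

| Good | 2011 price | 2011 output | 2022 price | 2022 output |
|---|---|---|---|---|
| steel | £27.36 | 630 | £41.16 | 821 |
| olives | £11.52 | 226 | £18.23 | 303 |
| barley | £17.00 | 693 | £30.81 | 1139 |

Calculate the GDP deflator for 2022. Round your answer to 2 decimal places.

164.20

Nominal GDP 2022 = 41.16·821 + 18.23·303 + 30.81·1139 = 74408.64.
Real GDP 2022 (at 2011 prices) = 27.36·821 + 11.52·303 + 17.00·1139 = 45316.12.
Deflator = Nominal/Real × 100 = 74408.64/45316.12 × 100 = 164.199.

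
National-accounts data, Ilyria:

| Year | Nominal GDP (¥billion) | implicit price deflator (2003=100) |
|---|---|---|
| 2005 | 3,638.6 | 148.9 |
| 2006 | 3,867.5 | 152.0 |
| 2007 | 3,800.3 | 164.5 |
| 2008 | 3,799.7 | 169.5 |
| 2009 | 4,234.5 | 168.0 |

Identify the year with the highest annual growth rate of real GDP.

2006: real = 3867.5/1.520 = 2544.41; growth vs 2005 (2443.65) = 4.12%.
2007: real = 3800.3/1.645 = 2310.21; growth vs 2006 (2544.41) = -9.20%.
2008: real = 3799.7/1.695 = 2241.71; growth vs 2007 (2310.21) = -2.97%.
2009: real = 4234.5/1.680 = 2520.54; growth vs 2008 (2241.71) = 12.44%.

2009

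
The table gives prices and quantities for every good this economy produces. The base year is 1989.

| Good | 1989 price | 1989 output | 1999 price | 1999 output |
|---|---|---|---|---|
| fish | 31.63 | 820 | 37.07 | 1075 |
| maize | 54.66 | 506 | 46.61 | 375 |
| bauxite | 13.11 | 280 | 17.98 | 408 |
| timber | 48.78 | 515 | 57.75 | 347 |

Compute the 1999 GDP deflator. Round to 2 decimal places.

110.33

Nominal GDP 1999 = 37.07·1075 + 46.61·375 + 17.98·408 + 57.75·347 = 84704.09.
Real GDP 1999 (at 1989 prices) = 31.63·1075 + 54.66·375 + 13.11·408 + 48.78·347 = 76775.29.
Deflator = Nominal/Real × 100 = 84704.09/76775.29 × 100 = 110.327.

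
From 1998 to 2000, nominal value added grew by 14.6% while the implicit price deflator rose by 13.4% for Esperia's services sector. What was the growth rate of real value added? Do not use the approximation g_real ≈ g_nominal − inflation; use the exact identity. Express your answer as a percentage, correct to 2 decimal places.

1.06%

(1 + g_nom) = (1 + g_real)(1 + π), so g_real = 1.1460 / 1.1340 − 1 = 0.01058.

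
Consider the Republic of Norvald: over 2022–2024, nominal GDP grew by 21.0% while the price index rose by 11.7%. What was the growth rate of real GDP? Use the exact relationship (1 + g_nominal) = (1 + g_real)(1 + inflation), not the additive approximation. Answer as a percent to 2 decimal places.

8.33%

(1 + g_nom) = (1 + g_real)(1 + π), so g_real = 1.2100 / 1.1170 − 1 = 0.08326.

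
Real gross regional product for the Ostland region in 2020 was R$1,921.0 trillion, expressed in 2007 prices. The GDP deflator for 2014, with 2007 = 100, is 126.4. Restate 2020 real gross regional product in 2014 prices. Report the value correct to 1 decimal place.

R$2,428.1 trillion

Real gross regional product in 2014 prices = Real gross regional product in 2007 prices × (P_2014/P_2007) = 1921.0 × 1.264 = 2428.14.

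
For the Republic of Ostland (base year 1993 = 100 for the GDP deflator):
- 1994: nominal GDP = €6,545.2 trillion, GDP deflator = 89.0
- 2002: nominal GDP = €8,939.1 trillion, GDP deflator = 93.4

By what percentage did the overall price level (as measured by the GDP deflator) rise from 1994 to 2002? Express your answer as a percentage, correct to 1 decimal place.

4.9%

Price-level change = 93.4 / 89.0 − 1 = 0.0494.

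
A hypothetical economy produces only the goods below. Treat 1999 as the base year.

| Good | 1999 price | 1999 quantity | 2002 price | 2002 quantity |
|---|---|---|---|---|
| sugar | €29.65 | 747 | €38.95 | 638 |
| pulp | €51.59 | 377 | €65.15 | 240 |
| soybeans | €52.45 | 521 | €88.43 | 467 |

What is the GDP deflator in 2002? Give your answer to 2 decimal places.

146.58

Nominal GDP 2002 = 38.95·638 + 65.15·240 + 88.43·467 = 81782.91.
Real GDP 2002 (at 1999 prices) = 29.65·638 + 51.59·240 + 52.45·467 = 55792.45.
Deflator = Nominal/Real × 100 = 81782.91/55792.45 × 100 = 146.584.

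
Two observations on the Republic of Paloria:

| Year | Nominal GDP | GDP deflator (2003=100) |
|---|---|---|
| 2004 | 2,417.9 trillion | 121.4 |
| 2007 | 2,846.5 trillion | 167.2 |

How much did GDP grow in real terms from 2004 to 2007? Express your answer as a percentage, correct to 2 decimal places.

-14.52%

Deflate each year: 2004 → 2417.9/1.214 = 1991.68; 2007 → 2846.5/1.672 = 1702.45.
So real GDP changed by 1702.45/1991.68 − 1 = -0.1452, i.e. -14.52%.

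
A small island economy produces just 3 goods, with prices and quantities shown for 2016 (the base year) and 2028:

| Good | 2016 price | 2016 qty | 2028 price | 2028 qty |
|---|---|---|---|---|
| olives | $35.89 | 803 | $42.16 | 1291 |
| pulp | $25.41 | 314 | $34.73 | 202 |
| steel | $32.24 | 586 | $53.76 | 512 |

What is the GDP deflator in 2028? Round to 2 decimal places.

130.89

Nominal GDP 2028 = 42.16·1291 + 34.73·202 + 53.76·512 = 88969.14.
Real GDP 2028 (at 2016 prices) = 35.89·1291 + 25.41·202 + 32.24·512 = 67973.69.
Deflator = Nominal/Real × 100 = 88969.14/67973.69 × 100 = 130.888.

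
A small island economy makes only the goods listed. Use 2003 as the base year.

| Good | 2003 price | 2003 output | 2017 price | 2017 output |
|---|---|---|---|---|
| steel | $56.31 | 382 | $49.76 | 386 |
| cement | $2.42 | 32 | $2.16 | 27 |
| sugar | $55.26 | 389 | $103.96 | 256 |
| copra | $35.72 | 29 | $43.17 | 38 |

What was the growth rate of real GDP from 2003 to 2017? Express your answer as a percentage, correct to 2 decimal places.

-15.45%

Real GDP 2003 = Nominal GDP 2003 = 56.31·382 + 2.42·32 + 55.26·389 + 35.72·29 = 44119.88.
Real GDP 2017 (at 2003 prices) = 56.31·386 + 2.42·27 + 55.26·256 + 35.72·38 = 37304.92.
Real growth = 37304.92/44119.88 − 1 = -0.1545.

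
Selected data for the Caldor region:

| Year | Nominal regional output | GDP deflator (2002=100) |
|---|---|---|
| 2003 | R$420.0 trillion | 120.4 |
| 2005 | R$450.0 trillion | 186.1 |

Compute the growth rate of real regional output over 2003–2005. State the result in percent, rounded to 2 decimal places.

-30.68%

Deflate each year: 2003 → 420.0/1.204 = 348.84; 2005 → 450.0/1.861 = 241.81.
So real regional output changed by 241.81/348.84 − 1 = -0.3068, i.e. -30.68%.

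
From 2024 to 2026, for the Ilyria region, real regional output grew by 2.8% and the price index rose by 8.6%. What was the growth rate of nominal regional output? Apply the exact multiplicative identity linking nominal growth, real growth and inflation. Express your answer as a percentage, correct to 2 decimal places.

11.64%

(1 + g_nom) = (1 + g_real)(1 + π) = 1.0280 × 1.0860 = 1.11641.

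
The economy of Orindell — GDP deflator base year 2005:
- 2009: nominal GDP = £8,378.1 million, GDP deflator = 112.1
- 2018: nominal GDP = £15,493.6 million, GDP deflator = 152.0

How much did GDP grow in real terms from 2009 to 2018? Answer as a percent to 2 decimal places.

Real GDP 2009 = 8378.1 / 1.121 = 7473.77.
Real GDP 2018 = 15493.6 / 1.520 = 10193.16.
Real growth = 10193.16 / 7473.77 − 1 = 0.3639.

36.39%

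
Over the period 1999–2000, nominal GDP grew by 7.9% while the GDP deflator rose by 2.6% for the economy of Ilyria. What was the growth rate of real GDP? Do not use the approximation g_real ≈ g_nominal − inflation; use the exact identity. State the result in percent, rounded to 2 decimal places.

(1 + g_nom) = (1 + g_real)(1 + π), so g_real = 1.0790 / 1.0260 − 1 = 0.05166.

5.17%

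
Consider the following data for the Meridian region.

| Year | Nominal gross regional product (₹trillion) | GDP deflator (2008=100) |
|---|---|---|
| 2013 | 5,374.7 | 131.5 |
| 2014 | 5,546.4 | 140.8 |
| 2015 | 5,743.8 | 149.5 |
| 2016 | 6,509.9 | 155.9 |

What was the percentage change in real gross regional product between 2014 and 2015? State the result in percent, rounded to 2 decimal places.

Real gross regional product 2014 = 5546.4/1.408 = 3939.20.
Real gross regional product 2015 = 5743.8/1.495 = 3842.01.
Change = 3842.01/3939.20 − 1 = -0.0247.

-2.47%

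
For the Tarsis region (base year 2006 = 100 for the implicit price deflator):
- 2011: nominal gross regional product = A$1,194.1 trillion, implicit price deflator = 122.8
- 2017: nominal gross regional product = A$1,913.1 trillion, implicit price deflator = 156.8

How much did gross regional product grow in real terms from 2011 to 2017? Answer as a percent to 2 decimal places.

Real gross regional product 2011 = 1194.1 / 1.228 = 972.39.
Real gross regional product 2017 = 1913.1 / 1.568 = 1220.09.
Real growth = 1220.09 / 972.39 − 1 = 0.2547.

25.47%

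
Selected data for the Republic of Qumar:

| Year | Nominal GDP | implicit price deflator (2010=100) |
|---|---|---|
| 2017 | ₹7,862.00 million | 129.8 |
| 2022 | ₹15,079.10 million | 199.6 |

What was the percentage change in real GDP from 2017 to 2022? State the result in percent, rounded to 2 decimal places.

Real GDP 2017 = 7862.00 / 1.298 = 6057.01.
Real GDP 2022 = 15079.10 / 1.996 = 7554.66.
Real growth = 7554.66 / 6057.01 − 1 = 0.2473.

24.73%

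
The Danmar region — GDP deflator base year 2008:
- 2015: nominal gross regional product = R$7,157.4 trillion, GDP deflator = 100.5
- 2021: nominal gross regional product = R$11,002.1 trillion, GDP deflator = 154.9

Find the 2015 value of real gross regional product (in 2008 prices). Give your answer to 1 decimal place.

Real gross regional product = Nominal / (GDP deflator/100) = 7157.4 / 1.005 = 7121.79.

R$7,121.8 trillion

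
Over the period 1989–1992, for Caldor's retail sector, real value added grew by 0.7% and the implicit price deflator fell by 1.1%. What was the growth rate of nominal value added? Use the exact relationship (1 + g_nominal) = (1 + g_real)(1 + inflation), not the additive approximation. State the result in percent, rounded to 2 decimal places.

-0.41%

(1 + g_nom) = (1 + g_real)(1 + π) = 1.0070 × 0.9890 = 0.99592.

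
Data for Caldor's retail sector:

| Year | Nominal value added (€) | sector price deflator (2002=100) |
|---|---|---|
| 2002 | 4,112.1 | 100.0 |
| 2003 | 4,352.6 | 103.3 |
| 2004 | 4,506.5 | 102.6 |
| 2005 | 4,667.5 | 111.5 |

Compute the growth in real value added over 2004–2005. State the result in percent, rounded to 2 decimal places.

-4.69%

Real value added 2004 = 4506.5/1.026 = 4392.30.
Real value added 2005 = 4667.5/1.115 = 4186.10.
Change = 4186.10/4392.30 − 1 = -0.0469.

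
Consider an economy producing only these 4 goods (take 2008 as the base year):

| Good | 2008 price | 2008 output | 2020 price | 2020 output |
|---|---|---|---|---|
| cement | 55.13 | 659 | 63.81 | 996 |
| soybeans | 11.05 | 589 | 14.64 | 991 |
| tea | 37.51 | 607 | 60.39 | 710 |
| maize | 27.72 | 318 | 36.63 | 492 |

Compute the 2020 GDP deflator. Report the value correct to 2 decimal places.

Nominal GDP 2020 = 63.81·996 + 14.64·991 + 60.39·710 + 36.63·492 = 138961.86.
Real GDP 2020 (at 2008 prices) = 55.13·996 + 11.05·991 + 37.51·710 + 27.72·492 = 106130.37.
Deflator = Nominal/Real × 100 = 138961.86/106130.37 × 100 = 130.935.

130.94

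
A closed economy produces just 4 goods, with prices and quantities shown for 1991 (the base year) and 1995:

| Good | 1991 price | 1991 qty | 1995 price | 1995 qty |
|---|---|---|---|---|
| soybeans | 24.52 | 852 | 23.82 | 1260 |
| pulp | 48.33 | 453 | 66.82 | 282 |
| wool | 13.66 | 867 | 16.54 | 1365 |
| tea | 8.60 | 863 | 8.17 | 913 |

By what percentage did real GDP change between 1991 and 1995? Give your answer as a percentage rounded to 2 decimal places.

14.46%

Real GDP 1991 = Nominal GDP 1991 = 24.52·852 + 48.33·453 + 13.66·867 + 8.60·863 = 62049.55.
Real GDP 1995 (at 1991 prices) = 24.52·1260 + 48.33·282 + 13.66·1365 + 8.60·913 = 71021.96.
Real growth = 71021.96/62049.55 − 1 = 0.1446.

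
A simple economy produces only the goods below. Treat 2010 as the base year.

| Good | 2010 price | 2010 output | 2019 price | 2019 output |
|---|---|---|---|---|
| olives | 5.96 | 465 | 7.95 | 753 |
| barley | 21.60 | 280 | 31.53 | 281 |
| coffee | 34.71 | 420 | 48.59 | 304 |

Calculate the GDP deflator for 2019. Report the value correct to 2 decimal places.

Nominal GDP 2019 = 7.95·753 + 31.53·281 + 48.59·304 = 29617.64.
Real GDP 2019 (at 2010 prices) = 5.96·753 + 21.60·281 + 34.71·304 = 21109.32.
Deflator = Nominal/Real × 100 = 29617.64/21109.32 × 100 = 140.306.

140.31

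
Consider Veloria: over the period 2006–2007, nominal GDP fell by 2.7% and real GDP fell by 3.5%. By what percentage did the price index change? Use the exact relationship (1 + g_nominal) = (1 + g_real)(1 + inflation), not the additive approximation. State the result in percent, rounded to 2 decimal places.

0.83%

(1 + g_nom) = (1 + g_real)(1 + π), so π = 0.9730 / 0.9650 − 1 = 0.00829.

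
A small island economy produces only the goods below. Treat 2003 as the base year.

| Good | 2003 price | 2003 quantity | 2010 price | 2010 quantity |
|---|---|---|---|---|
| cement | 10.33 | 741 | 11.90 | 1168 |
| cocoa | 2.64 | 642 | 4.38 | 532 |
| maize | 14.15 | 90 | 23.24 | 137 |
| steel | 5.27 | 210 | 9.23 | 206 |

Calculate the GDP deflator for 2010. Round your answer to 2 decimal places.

129.23

Nominal GDP 2010 = 11.90·1168 + 4.38·532 + 23.24·137 + 9.23·206 = 21314.62.
Real GDP 2010 (at 2003 prices) = 10.33·1168 + 2.64·532 + 14.15·137 + 5.27·206 = 16494.09.
Deflator = Nominal/Real × 100 = 21314.62/16494.09 × 100 = 129.226.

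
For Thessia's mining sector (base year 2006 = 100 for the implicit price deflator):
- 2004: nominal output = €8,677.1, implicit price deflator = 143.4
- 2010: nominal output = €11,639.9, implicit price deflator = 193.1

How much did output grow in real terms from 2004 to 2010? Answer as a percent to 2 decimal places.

Deflate each year: 2004 → 8677.1/1.434 = 6050.98; 2010 → 11639.9/1.931 = 6027.91.
So real output changed by 6027.91/6050.98 − 1 = -0.0038, i.e. -0.38%.

-0.38%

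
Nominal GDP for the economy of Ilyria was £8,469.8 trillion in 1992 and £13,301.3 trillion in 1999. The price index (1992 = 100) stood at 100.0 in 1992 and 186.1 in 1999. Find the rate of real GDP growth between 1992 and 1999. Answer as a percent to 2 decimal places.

Deflate each year: 1992 → 8469.8/1.000 = 8469.80; 1999 → 13301.3/1.861 = 7147.39.
So real GDP changed by 7147.39/8469.80 − 1 = -0.1561, i.e. -15.61%.

-15.61%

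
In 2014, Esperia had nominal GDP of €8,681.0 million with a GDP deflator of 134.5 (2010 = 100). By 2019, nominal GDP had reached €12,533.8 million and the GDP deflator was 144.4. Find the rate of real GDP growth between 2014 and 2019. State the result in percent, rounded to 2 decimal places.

Real GDP 2014 = 8681.0 / 1.345 = 6454.28.
Real GDP 2019 = 12533.8 / 1.444 = 8679.92.
Real growth = 8679.92 / 6454.28 − 1 = 0.3448.

34.48%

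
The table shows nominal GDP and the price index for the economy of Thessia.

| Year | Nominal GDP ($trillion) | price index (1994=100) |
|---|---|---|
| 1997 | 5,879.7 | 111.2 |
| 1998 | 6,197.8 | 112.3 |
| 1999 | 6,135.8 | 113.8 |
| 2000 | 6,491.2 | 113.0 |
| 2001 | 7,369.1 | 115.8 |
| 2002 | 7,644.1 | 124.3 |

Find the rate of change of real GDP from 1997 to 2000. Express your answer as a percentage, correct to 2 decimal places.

Real GDP 1997 = 5879.7/1.112 = 5287.50.
Real GDP 2000 = 6491.2/1.130 = 5744.42.
Change = 5744.42/5287.50 − 1 = 0.0864.

8.64%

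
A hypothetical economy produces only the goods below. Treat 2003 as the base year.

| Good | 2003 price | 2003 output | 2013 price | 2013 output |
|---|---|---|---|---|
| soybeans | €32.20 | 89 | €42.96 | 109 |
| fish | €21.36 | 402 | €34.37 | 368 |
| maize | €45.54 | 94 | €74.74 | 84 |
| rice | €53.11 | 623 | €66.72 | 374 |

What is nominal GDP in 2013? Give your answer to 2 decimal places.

€48562.24

Nominal GDP 2013 = Σ (p_2013 × q_2013) = 42.96·109 + 34.37·368 + 74.74·84 + 66.72·374 = 48562.24.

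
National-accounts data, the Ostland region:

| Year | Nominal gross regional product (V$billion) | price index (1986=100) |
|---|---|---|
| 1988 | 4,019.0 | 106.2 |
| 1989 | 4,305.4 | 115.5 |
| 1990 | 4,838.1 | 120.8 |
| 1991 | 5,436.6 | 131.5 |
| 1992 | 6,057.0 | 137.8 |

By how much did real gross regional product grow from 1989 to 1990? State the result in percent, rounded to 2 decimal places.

Real gross regional product 1989 = 4305.4/1.155 = 3727.62.
Real gross regional product 1990 = 4838.1/1.208 = 4005.05.
Change = 4005.05/3727.62 − 1 = 0.0744.

7.44%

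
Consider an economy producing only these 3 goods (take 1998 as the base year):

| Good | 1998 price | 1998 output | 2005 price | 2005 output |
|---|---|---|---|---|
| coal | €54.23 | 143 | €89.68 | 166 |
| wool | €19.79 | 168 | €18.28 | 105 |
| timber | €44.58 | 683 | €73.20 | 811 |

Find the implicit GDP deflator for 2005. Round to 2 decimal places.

Nominal GDP 2005 = 89.68·166 + 18.28·105 + 73.20·811 = 76171.48.
Real GDP 2005 (at 1998 prices) = 54.23·166 + 19.79·105 + 44.58·811 = 47234.51.
Deflator = Nominal/Real × 100 = 76171.48/47234.51 × 100 = 161.262.

161.26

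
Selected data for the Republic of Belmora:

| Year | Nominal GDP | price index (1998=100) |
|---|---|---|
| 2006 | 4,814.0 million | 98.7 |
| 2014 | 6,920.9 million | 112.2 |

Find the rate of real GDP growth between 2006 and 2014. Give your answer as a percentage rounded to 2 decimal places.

26.47%

Real GDP 2006 = 4814.0 / 0.987 = 4877.41.
Real GDP 2014 = 6920.9 / 1.122 = 6168.36.
Real growth = 6168.36 / 4877.41 − 1 = 0.2647.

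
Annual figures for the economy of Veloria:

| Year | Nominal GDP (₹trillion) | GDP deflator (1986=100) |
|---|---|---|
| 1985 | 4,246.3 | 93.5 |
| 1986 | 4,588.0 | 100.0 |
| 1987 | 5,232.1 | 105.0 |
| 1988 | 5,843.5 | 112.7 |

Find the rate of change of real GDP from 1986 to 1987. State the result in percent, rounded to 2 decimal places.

Real GDP 1986 = 4588.0/1.000 = 4588.00.
Real GDP 1987 = 5232.1/1.050 = 4982.95.
Change = 4982.95/4588.00 − 1 = 0.0861.

8.61%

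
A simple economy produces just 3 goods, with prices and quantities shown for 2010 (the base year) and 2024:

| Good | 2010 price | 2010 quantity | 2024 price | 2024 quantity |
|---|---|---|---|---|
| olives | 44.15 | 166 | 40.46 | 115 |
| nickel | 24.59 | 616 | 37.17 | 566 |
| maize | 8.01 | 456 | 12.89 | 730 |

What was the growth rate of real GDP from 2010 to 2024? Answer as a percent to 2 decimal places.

Real GDP 2010 = Nominal GDP 2010 = 44.15·166 + 24.59·616 + 8.01·456 = 26128.90.
Real GDP 2024 (at 2010 prices) = 44.15·115 + 24.59·566 + 8.01·730 = 24842.49.
Real growth = 24842.49/26128.90 − 1 = -0.0492.

-4.92%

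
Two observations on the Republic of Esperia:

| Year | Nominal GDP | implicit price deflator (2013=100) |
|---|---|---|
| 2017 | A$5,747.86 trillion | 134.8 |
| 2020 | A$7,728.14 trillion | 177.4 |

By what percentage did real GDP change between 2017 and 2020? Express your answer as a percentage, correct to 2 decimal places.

2.17%

Deflate each year: 2017 → 5747.86/1.348 = 4263.99; 2020 → 7728.14/1.774 = 4356.34.
So real GDP changed by 4356.34/4263.99 − 1 = 0.0217, i.e. 2.17%.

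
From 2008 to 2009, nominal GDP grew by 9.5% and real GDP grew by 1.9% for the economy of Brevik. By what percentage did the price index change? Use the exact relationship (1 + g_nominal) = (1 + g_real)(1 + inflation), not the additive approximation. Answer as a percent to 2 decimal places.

7.46%

(1 + g_nom) = (1 + g_real)(1 + π), so π = 1.0950 / 1.0190 − 1 = 0.07458.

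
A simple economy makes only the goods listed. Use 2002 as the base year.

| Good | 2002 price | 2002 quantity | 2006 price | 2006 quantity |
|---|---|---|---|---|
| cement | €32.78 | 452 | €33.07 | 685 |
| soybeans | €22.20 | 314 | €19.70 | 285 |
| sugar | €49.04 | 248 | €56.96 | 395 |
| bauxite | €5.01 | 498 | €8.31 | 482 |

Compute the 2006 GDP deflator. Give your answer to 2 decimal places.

108.32

Nominal GDP 2006 = 33.07·685 + 19.70·285 + 56.96·395 + 8.31·482 = 54772.07.
Real GDP 2006 (at 2002 prices) = 32.78·685 + 22.20·285 + 49.04·395 + 5.01·482 = 50566.92.
Deflator = Nominal/Real × 100 = 54772.07/50566.92 × 100 = 108.316.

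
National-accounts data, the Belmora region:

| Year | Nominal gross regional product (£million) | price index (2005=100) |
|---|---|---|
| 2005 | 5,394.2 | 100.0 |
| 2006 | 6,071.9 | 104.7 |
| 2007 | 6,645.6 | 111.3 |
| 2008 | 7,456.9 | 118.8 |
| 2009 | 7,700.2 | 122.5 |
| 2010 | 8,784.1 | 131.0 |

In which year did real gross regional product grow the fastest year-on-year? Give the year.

2006: real = 6071.9/1.047 = 5799.33; growth vs 2005 (5394.20) = 7.51%.
2007: real = 6645.6/1.113 = 5970.89; growth vs 2006 (5799.33) = 2.96%.
2008: real = 7456.9/1.188 = 6276.85; growth vs 2007 (5970.89) = 5.12%.
2009: real = 7700.2/1.225 = 6285.88; growth vs 2008 (6276.85) = 0.14%.
2010: real = 8784.1/1.310 = 6705.42; growth vs 2009 (6285.88) = 6.67%.

2006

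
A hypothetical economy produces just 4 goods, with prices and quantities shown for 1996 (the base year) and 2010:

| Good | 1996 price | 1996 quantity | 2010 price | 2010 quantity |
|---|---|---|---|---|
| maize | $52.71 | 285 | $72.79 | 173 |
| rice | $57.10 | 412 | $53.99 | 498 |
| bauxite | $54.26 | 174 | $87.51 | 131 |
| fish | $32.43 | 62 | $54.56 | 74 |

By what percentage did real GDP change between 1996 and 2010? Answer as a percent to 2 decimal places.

-5.87%

Real GDP 1996 = Nominal GDP 1996 = 52.71·285 + 57.10·412 + 54.26·174 + 32.43·62 = 49999.45.
Real GDP 2010 (at 1996 prices) = 52.71·173 + 57.10·498 + 54.26·131 + 32.43·74 = 47062.51.
Real growth = 47062.51/49999.45 − 1 = -0.0587.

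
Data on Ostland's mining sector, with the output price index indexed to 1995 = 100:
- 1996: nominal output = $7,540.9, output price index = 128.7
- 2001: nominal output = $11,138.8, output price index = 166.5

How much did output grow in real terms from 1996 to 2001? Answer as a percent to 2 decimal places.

Real output 1996 = 7540.9 / 1.287 = 5859.29.
Real output 2001 = 11138.8 / 1.665 = 6689.97.
Real growth = 6689.97 / 5859.29 − 1 = 0.1418.

14.18%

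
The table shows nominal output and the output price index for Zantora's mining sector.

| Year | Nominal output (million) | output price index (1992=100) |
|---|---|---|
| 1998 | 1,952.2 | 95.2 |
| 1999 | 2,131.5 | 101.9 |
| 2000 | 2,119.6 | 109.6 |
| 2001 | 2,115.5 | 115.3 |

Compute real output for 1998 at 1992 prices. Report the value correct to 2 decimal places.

Real output 1998 = 1952.2 / 0.952 = 2050.63.

2,050.63 million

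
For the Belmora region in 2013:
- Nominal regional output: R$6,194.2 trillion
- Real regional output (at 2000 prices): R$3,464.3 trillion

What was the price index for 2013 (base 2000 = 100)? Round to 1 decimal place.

178.8

price index = (Nominal / Real) × 100 = 6194.2 / 3464.3 × 100 = 178.80.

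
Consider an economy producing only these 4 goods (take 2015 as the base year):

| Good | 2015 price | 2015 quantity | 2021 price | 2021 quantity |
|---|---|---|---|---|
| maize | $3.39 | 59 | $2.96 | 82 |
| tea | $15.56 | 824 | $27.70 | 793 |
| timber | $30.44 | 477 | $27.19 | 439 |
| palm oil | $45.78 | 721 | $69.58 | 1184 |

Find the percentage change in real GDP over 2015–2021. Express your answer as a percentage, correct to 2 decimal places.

32.43%

Real GDP 2015 = Nominal GDP 2015 = 3.39·59 + 15.56·824 + 30.44·477 + 45.78·721 = 60548.71.
Real GDP 2021 (at 2015 prices) = 3.39·82 + 15.56·793 + 30.44·439 + 45.78·1184 = 80183.74.
Real growth = 80183.74/60548.71 − 1 = 0.3243.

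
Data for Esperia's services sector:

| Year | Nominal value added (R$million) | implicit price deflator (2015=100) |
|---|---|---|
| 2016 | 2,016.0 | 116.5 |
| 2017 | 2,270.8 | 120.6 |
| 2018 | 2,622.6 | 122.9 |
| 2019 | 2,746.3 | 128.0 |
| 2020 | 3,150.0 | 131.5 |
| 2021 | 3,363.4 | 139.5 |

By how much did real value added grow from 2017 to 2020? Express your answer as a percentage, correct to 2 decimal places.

Real value added 2017 = 2270.8/1.206 = 1882.92.
Real value added 2020 = 3150.0/1.315 = 2395.44.
Change = 2395.44/1882.92 − 1 = 0.2722.

27.22%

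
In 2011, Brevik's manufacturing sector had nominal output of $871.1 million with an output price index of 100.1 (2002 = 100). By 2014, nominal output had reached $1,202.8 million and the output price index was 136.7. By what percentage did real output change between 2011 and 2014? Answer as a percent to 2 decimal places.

1.11%

Deflate each year: 2011 → 871.1/1.001 = 870.23; 2014 → 1202.8/1.367 = 879.88.
So real output changed by 879.88/870.23 − 1 = 0.0111, i.e. 1.11%.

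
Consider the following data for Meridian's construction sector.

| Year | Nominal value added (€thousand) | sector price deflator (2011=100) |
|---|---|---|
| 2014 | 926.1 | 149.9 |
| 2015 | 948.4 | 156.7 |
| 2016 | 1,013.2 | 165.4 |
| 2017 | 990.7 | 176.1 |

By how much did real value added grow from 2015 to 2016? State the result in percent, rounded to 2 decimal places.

Real value added 2015 = 948.4/1.567 = 605.23.
Real value added 2016 = 1013.2/1.654 = 612.58.
Change = 612.58/605.23 − 1 = 0.0121.

1.21%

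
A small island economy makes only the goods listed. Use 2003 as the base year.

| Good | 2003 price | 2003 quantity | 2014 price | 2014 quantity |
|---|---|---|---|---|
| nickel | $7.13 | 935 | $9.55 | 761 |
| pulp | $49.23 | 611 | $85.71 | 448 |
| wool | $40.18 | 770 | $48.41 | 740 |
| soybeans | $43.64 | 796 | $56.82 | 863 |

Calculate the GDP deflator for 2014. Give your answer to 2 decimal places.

Nominal GDP 2014 = 9.55·761 + 85.71·448 + 48.41·740 + 56.82·863 = 130524.69.
Real GDP 2014 (at 2003 prices) = 7.13·761 + 49.23·448 + 40.18·740 + 43.64·863 = 94875.49.
Deflator = Nominal/Real × 100 = 130524.69/94875.49 × 100 = 137.575.

137.57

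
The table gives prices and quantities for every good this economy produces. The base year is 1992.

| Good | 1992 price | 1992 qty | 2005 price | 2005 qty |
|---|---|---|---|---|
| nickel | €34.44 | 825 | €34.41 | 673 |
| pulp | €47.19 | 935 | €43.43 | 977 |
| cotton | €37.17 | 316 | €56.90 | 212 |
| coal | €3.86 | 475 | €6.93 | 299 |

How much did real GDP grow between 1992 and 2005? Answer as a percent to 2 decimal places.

-9.06%

Real GDP 1992 = Nominal GDP 1992 = 34.44·825 + 47.19·935 + 37.17·316 + 3.86·475 = 86114.87.
Real GDP 2005 (at 1992 prices) = 34.44·673 + 47.19·977 + 37.17·212 + 3.86·299 = 78316.93.
Real growth = 78316.93/86114.87 − 1 = -0.0906.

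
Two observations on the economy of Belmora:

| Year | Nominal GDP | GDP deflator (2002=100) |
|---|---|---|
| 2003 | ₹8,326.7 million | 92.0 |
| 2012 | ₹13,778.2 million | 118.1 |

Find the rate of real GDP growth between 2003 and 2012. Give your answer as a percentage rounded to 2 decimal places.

Deflate each year: 2003 → 8326.7/0.920 = 9050.76; 2012 → 13778.2/1.181 = 11666.55.
So real GDP changed by 11666.55/9050.76 − 1 = 0.2890, i.e. 28.90%.

28.90%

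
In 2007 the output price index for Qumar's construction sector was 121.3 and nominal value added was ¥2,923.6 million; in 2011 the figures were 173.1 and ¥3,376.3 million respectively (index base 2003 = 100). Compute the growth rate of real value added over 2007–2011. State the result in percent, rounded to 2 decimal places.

Real value added 2007 = 2923.6 / 1.213 = 2410.22.
Real value added 2011 = 3376.3 / 1.731 = 1950.49.
Real growth = 1950.49 / 2410.22 − 1 = -0.1907.

-19.07%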